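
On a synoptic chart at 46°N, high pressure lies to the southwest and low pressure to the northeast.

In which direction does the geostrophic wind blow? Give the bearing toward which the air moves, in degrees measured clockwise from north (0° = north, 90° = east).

The pressure-gradient force points toward the northeast (bearing 045°).
Geostrophic balance: in the Northern Hemisphere the Coriolis force deflects motion to the right, so the geostrophic wind blows 90° to the right of the pressure-gradient force (low pressure on the left).
Rotating 045° by 90° clockwise gives 135° — the wind blows toward the southeast.

135°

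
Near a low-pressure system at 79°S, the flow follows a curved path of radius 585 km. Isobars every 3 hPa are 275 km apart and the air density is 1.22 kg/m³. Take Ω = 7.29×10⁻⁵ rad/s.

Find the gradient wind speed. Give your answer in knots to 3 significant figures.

11.4 knots

Coriolis parameter at 79°S:
f = 2Ω sin φ = 2 × 7.29×10⁻⁵ × sin 79° = 1.43×10⁻⁴ s⁻¹
Pressure gradient: |∂P/∂n| = 300 Pa / 275000 m = 1.09×10⁻³ Pa/m
Geostrophic speed: V_g = |∂P/∂n|/(fρ) = 1.09×10⁻³/(1.43×10⁻⁴ × 1.22) = 6.25 m/s
Around a low, centrifugal force acts outward with Coriolis, so pressure-gradient force balances both:
(1/ρ)|∂P/∂n| = fV + V²/R  →  V² + fR·V − fR·V_g = 0
With fR = 1.43×10⁻⁴ × 585×10³ m = 83.7 m/s:
V = [−fR + √((fR)² + 4 fR V_g)]/2 = [−83.7 + √(83.7² + 4×83.7×6.25)]/2 = 5.84 m/s
Subgeostrophic (V < V_g = 6.25 m/s), as expected around a low.
Converting: 5.84 m/s × 1.944 = 11.4 knots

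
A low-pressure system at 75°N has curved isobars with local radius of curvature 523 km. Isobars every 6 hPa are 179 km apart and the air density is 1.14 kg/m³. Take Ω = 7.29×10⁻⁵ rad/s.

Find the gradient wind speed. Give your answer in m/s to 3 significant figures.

Coriolis parameter at 75°N:
f = 2Ω sin φ = 2 × 7.29×10⁻⁵ × sin 75° = 1.41×10⁻⁴ s⁻¹
Pressure gradient: |∂P/∂n| = 600 Pa / 179000 m = 3.35×10⁻³ Pa/m
Geostrophic speed: V_g = |∂P/∂n|/(fρ) = 3.35×10⁻³/(1.41×10⁻⁴ × 1.14) = 20.9 m/s
Around a low, centrifugal force acts outward with Coriolis, so pressure-gradient force balances both:
(1/ρ)|∂P/∂n| = fV + V²/R  →  V² + fR·V − fR·V_g = 0
With fR = 1.41×10⁻⁴ × 523×10³ m = 73.7 m/s:
V = [−fR + √((fR)² + 4 fR V_g)]/2 = [−73.7 + √(73.7² + 4×73.7×20.9)]/2 = 17 m/s
Subgeostrophic (V < V_g = 20.9 m/s), as expected around a low.

17.0 m/s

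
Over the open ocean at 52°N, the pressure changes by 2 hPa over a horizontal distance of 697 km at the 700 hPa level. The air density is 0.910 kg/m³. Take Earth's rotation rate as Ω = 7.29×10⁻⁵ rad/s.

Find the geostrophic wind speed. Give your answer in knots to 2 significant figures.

Coriolis parameter at 52°N:
f = 2Ω sin φ = 2 × 7.29×10⁻⁵ × sin 52° = 1.15×10⁻⁴ s⁻¹
Pressure gradient: |∂P/∂n| = 200 Pa / 697000 m = 2.87×10⁻⁴ Pa/m
Geostrophic balance (pressure-gradient force = Coriolis force):
V_g = (1/(fρ)) |∂P/∂n| = 2.87×10⁻⁴ / (1.15×10⁻⁴ × 0.910) = 2.74 m/s
Converting: 2.74 m/s × 1.944 = 5.3 knots

5.3 knots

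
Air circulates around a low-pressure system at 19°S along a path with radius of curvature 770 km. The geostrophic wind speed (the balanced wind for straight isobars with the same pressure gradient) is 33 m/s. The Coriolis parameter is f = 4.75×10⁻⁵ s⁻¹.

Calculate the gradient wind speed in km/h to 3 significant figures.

Around a low, centrifugal force acts outward with Coriolis, so pressure-gradient force balances both:
(1/ρ)|∂P/∂n| = fV + V²/R  →  V² + fR·V − fR·V_g = 0
With fR = 4.75×10⁻⁵ × 770×10³ m = 36.6 m/s:
V = [−fR + √((fR)² + 4 fR V_g)]/2 = [−36.6 + √(36.6² + 4×36.6×33)]/2 = 21 m/s
Subgeostrophic (V < V_g = 33 m/s), as expected around a low.
Converting: 21 m/s × 3.6 = 75.5 km/h

75.5 km/h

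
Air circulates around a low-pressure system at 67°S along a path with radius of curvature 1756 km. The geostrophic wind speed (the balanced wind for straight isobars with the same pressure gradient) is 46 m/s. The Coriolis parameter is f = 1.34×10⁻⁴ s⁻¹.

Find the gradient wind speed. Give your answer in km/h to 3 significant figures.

Around a low, centrifugal force acts outward with Coriolis, so pressure-gradient force balances both:
(1/ρ)|∂P/∂n| = fV + V²/R  →  V² + fR·V − fR·V_g = 0
With fR = 1.34×10⁻⁴ × 1756×10³ m = 235 m/s:
V = [−fR + √((fR)² + 4 fR V_g)]/2 = [−235 + √(235² + 4×235×46)]/2 = 39.4 m/s
Subgeostrophic (V < V_g = 46 m/s), as expected around a low.
Converting: 39.4 m/s × 3.6 = 142 km/h

142 km/h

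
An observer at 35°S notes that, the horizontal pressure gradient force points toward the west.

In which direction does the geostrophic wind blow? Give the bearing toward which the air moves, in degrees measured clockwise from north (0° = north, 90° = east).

180°

The pressure-gradient force points toward the west (bearing 270°).
Geostrophic balance: in the Southern Hemisphere the Coriolis force deflects motion to the left, so the geostrophic wind blows 90° to the left of the pressure-gradient force (low pressure on the right).
Rotating 270° by 90° counterclockwise gives 180° — the wind blows toward the south.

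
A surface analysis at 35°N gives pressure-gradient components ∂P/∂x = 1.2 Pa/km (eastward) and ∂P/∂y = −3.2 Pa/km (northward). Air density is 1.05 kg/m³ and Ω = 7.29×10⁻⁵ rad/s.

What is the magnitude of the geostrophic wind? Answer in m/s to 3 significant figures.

Coriolis parameter at 35°N:
f = 2Ω sin φ = 2 × 7.29×10⁻⁵ × sin 35° = 8.36×10⁻⁵ s⁻¹
Component geostrophic relations (x east, y north):
u_g = −(1/(fρ)) ∂P/∂y,  v_g = (1/(fρ)) ∂P/∂x
u_g = −(−3.2×10⁻³)/(8.36×10⁻⁵ × 1.05) = 36.4 m/s;  v_g = (1.2×10⁻³)/(8.36×10⁻⁵ × 1.05) = 13.7 m/s
|V_g| = √(u_g² + v_g²) = 38.9 m/s

38.9 m/s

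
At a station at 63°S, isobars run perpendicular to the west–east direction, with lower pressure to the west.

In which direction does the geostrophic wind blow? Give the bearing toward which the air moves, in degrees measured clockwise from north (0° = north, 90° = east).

180°

The pressure-gradient force points toward the west (bearing 270°).
Geostrophic balance: in the Southern Hemisphere the Coriolis force deflects motion to the left, so the geostrophic wind blows 90° to the left of the pressure-gradient force (low pressure on the right).
Rotating 270° by 90° counterclockwise gives 180° — the wind blows toward the south.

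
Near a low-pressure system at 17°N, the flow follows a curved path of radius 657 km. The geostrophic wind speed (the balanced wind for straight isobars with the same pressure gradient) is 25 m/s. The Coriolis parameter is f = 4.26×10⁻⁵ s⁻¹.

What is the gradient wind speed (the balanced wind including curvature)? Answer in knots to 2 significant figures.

Around a low, centrifugal force acts outward with Coriolis, so pressure-gradient force balances both:
(1/ρ)|∂P/∂n| = fV + V²/R  →  V² + fR·V − fR·V_g = 0
With fR = 4.26×10⁻⁵ × 657×10³ m = 28.0 m/s:
V = [−fR + √((fR)² + 4 fR V_g)]/2 = [−28.0 + √(28.0² + 4×28.0×25)]/2 = 15.9 m/s
Subgeostrophic (V < V_g = 25 m/s), as expected around a low.
Converting: 15.9 m/s × 1.944 = 31 knots

31 knots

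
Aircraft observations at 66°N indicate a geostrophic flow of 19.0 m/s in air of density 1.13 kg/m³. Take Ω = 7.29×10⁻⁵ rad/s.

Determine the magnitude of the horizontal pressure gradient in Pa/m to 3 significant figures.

Coriolis parameter at 66°N:
f = 2Ω sin φ = 2 × 7.29×10⁻⁵ × sin 66° = 1.33×10⁻⁴ s⁻¹
Geostrophic balance rearranged: |∂P/∂n| = f ρ V_g
|∂P/∂n| = 1.33×10⁻⁴ × 1.13 × 19.0 = 2.86×10⁻³ Pa/m

2.86×10⁻³ Pa/m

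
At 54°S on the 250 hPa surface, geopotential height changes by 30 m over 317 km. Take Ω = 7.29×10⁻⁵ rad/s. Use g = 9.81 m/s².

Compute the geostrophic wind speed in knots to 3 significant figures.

15.3 knots

Coriolis parameter at 54°S:
f = 2Ω sin φ = 2 × 7.29×10⁻⁵ × sin 54° = 1.18×10⁻⁴ s⁻¹
Height gradient: |∂Z/∂n| = 30 m / 317000 m = 9.46×10⁻⁵
On a pressure surface, geostrophic balance gives V_g = (g/f)|∂Z/∂n|:
V_g = 9.81 × 9.46×10⁻⁵ / 1.18×10⁻⁴ = 7.87 m/s
Converting: 7.87 m/s × 1.944 = 15.3 knots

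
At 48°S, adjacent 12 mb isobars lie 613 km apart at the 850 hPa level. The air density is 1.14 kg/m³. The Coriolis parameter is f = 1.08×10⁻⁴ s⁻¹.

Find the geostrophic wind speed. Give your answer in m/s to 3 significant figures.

Pressure gradient: |∂P/∂n| = 1200 Pa / 613000 m = 1.96×10⁻³ Pa/m
Geostrophic balance (pressure-gradient force = Coriolis force):
V_g = (1/(fρ)) |∂P/∂n| = 1.96×10⁻³ / (1.08×10⁻⁴ × 1.14) = 15.9 m/s

15.9 m/s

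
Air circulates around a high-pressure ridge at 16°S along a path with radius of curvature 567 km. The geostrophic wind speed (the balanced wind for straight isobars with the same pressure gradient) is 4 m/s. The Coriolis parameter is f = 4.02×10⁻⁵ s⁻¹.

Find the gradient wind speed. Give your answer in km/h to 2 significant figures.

19 km/h

Around a high, pressure-gradient force acts outward with centrifugal, so Coriolis balances both:
fV = (1/ρ)|∂P/∂n| + V²/R  →  V² − fR·V + fR·V_g = 0
With fR = 4.02×10⁻⁵ × 567×10³ m = 22.8 m/s:
V = [fR − √((fR)² − 4 fR V_g)]/2 = [22.8 − √(22.8² − 4×22.8×4)]/2 = 5.17 m/s
Supergeostrophic (V > V_g = 4 m/s), as expected around a high.
Converting: 5.17 m/s × 3.6 = 19 km/h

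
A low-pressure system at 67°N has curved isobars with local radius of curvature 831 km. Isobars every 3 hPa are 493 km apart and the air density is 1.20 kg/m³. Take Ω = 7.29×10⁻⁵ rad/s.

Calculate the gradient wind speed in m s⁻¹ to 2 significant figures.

Coriolis parameter at 67°N:
f = 2Ω sin φ = 2 × 7.29×10⁻⁵ × sin 67° = 1.34×10⁻⁴ s⁻¹
Pressure gradient: |∂P/∂n| = 300 Pa / 493000 m = 6.09×10⁻⁴ Pa/m
Geostrophic speed: V_g = |∂P/∂n|/(fρ) = 6.09×10⁻⁴/(1.34×10⁻⁴ × 1.20) = 3.78 m/s
Around a low, centrifugal force acts outward with Coriolis, so pressure-gradient force balances both:
(1/ρ)|∂P/∂n| = fV + V²/R  →  V² + fR·V − fR·V_g = 0
With fR = 1.34×10⁻⁴ × 831×10³ m = 112 m/s:
V = [−fR + √((fR)² + 4 fR V_g)]/2 = [−112 + √(112² + 4×112×3.78)]/2 = 3.66 m/s
Subgeostrophic (V < V_g = 3.78 m/s), as expected around a low.

3.7 m s⁻¹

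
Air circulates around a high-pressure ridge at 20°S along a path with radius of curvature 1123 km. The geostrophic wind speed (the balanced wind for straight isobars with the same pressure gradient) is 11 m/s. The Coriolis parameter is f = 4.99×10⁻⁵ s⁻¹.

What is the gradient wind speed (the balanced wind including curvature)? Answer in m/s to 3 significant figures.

15.0 m/s

Around a high, pressure-gradient force acts outward with centrifugal, so Coriolis balances both:
fV = (1/ρ)|∂P/∂n| + V²/R  →  V² − fR·V + fR·V_g = 0
With fR = 4.99×10⁻⁵ × 1123×10³ m = 56.0 m/s:
V = [fR − √((fR)² − 4 fR V_g)]/2 = [56.0 − √(56.0² − 4×56.0×11)]/2 = 15 m/s
Supergeostrophic (V > V_g = 11 m/s), as expected around a high.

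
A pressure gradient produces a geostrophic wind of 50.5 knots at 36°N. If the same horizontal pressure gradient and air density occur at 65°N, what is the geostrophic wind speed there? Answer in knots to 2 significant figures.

33 knots

With the same pressure gradient and density, V_g ∝ 1/f ∝ 1/sin φ.
V₂ = V₁ · sin φ₁ / sin φ₂ = 50.5 × sin 36° / sin 65°
V₂ = 50.5 × 0.5878/0.9063 = 33 knots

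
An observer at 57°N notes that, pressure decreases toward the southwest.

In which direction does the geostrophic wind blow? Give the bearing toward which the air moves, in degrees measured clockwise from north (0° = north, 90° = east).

315°

The pressure-gradient force points toward the southwest (bearing 225°).
Geostrophic balance: in the Northern Hemisphere the Coriolis force deflects motion to the right, so the geostrophic wind blows 90° to the right of the pressure-gradient force (low pressure on the left).
Rotating 225° by 90° clockwise gives 315° — the wind blows toward the northwest.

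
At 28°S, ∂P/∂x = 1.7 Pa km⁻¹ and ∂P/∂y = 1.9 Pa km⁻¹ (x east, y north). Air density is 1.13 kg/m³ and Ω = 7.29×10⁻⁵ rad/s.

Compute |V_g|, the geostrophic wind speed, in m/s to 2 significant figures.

Coriolis parameter at 28°S:
f = 2Ω sin φ = 2 × 7.29×10⁻⁵ × sin 28° = 6.84×10⁻⁵ s⁻¹
In the Southern Hemisphere f is negative: f = −6.84×10⁻⁵ s⁻¹.
Component geostrophic relations (x east, y north):
u_g = −(1/(fρ)) ∂P/∂y,  v_g = (1/(fρ)) ∂P/∂x
u_g = −(1.9×10⁻³)/(−6.84×10⁻⁵ × 1.13) = 24.6 m/s;  v_g = (1.7×10⁻³)/(−6.84×10⁻⁵ × 1.13) = −22.0 m/s
|V_g| = √(u_g² + v_g²) = 33.0 m/s

33 m/s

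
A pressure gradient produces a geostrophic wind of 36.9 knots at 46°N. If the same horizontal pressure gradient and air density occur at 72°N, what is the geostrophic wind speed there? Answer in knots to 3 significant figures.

27.9 knots

With the same pressure gradient and density, V_g ∝ 1/f ∝ 1/sin φ.
V₂ = V₁ · sin φ₁ / sin φ₂ = 36.9 × sin 46° / sin 72°
V₂ = 36.9 × 0.7193/0.9511 = 27.9 knots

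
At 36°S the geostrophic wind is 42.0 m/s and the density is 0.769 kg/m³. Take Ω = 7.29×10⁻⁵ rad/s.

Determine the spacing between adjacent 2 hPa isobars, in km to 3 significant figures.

72.3 km

Coriolis parameter at 36°S:
f = 2Ω sin φ = 2 × 7.29×10⁻⁵ × sin 36° = 8.57×10⁻⁵ s⁻¹
Geostrophic balance rearranged: |∂P/∂n| = f ρ V_g
|∂P/∂n| = 8.57×10⁻⁵ × 0.769 × 42.0 = 2.77×10⁻³ Pa/m
Isobar spacing: Δn = ΔP/|∂P/∂n| = 200 Pa / 2.77×10⁻³ Pa/m = 72257 m ≈ 72.3 km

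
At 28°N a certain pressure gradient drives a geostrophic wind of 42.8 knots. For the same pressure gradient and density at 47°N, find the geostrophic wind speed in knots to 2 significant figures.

27 knots

With the same pressure gradient and density, V_g ∝ 1/f ∝ 1/sin φ.
V₂ = V₁ · sin φ₁ / sin φ₂ = 42.8 × sin 28° / sin 47°
V₂ = 42.8 × 0.4695/0.7314 = 27 knots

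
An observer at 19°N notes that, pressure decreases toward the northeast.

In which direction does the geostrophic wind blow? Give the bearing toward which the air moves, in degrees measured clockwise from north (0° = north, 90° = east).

135°

The pressure-gradient force points toward the northeast (bearing 045°).
Geostrophic balance: in the Northern Hemisphere the Coriolis force deflects motion to the right, so the geostrophic wind blows 90° to the right of the pressure-gradient force (low pressure on the left).
Rotating 045° by 90° clockwise gives 135° — the wind blows toward the southeast.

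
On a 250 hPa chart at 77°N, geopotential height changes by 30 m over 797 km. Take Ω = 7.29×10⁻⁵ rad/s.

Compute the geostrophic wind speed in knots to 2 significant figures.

5.1 knots

Coriolis parameter at 77°N:
f = 2Ω sin φ = 2 × 7.29×10⁻⁵ × sin 77° = 1.42×10⁻⁴ s⁻¹
Height gradient: |∂Z/∂n| = 30 m / 797000 m = 3.76×10⁻⁵
On a pressure surface, geostrophic balance gives V_g = (g/f)|∂Z/∂n|:
V_g = 9.81 × 3.76×10⁻⁵ / 1.42×10⁻⁴ = 2.60 m/s
Converting: 2.60 m/s × 1.944 = 5.1 knots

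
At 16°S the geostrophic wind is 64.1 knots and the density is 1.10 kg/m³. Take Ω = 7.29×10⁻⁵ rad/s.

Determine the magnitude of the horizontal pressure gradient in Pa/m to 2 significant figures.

Coriolis parameter at 16°S:
f = 2Ω sin φ = 2 × 7.29×10⁻⁵ × sin 16° = 4.02×10⁻⁵ s⁻¹
Wind speed in SI: 64.1 knots = 33.0 m/s
Geostrophic balance rearranged: |∂P/∂n| = f ρ V_g
|∂P/∂n| = 4.02×10⁻⁵ × 1.10 × 33.0 = 1.46×10⁻³ Pa/m

1.5×10⁻³ Pa/m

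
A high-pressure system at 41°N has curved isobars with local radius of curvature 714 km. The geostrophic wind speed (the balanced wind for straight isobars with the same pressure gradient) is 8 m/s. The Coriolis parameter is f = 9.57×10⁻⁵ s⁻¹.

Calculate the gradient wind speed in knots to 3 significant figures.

18.0 knots

Around a high, pressure-gradient force acts outward with centrifugal, so Coriolis balances both:
fV = (1/ρ)|∂P/∂n| + V²/R  →  V² − fR·V + fR·V_g = 0
With fR = 9.57×10⁻⁵ × 714×10³ m = 68.3 m/s:
V = [fR − √((fR)² − 4 fR V_g)]/2 = [68.3 − √(68.3² − 4×68.3×8)]/2 = 9.25 m/s
Supergeostrophic (V > V_g = 8 m/s), as expected around a high.
Converting: 9.25 m/s × 1.944 = 18.0 knots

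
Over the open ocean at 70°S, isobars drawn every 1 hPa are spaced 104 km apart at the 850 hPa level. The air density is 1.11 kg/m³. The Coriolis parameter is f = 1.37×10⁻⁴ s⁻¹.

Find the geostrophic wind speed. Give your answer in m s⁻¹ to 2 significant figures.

Pressure gradient: |∂P/∂n| = 100 Pa / 104000 m = 9.62×10⁻⁴ Pa/m
Geostrophic balance (pressure-gradient force = Coriolis force):
V_g = (1/(fρ)) |∂P/∂n| = 9.62×10⁻⁴ / (1.37×10⁻⁴ × 1.11) = 6.32 m/s

6.3 m s⁻¹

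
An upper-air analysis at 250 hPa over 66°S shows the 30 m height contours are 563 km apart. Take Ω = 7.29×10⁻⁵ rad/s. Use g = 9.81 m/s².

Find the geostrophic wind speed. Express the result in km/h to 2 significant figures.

14 km/h

Coriolis parameter at 66°S:
f = 2Ω sin φ = 2 × 7.29×10⁻⁵ × sin 66° = 1.33×10⁻⁴ s⁻¹
Height gradient: |∂Z/∂n| = 30 m / 563000 m = 5.33×10⁻⁵
On a pressure surface, geostrophic balance gives V_g = (g/f)|∂Z/∂n|:
V_g = 9.81 × 5.33×10⁻⁵ / 1.33×10⁻⁴ = 3.92 m/s
Converting: 3.92 m/s × 3.6 = 14 km/h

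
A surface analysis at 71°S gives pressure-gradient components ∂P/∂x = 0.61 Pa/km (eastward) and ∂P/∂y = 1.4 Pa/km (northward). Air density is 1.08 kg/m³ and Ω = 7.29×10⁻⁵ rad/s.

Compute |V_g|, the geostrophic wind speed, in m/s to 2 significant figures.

10 m/s

Coriolis parameter at 71°S:
f = 2Ω sin φ = 2 × 7.29×10⁻⁵ × sin 71° = 1.38×10⁻⁴ s⁻¹
In the Southern Hemisphere f is negative: f = −1.38×10⁻⁴ s⁻¹.
Component geostrophic relations (x east, y north):
u_g = −(1/(fρ)) ∂P/∂y,  v_g = (1/(fρ)) ∂P/∂x
u_g = −(1.4×10⁻³)/(−1.38×10⁻⁴ × 1.08) = 9.40 m/s;  v_g = (0.61×10⁻³)/(−1.38×10⁻⁴ × 1.08) = −4.10 m/s
|V_g| = √(u_g² + v_g²) = 10.3 m/s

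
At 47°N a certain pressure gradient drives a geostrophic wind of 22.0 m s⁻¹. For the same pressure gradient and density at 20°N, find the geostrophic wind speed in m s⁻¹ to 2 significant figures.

With the same pressure gradient and density, V_g ∝ 1/f ∝ 1/sin φ.
V₂ = V₁ · sin φ₁ / sin φ₂ = 22.0 × sin 47° / sin 20°
V₂ = 22.0 × 0.7314/0.3420 = 47 m s⁻¹

47 m s⁻¹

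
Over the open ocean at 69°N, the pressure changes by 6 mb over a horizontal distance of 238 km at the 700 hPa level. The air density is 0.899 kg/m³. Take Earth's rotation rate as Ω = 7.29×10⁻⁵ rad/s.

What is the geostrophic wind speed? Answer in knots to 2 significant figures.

Coriolis parameter at 69°N:
f = 2Ω sin φ = 2 × 7.29×10⁻⁵ × sin 69° = 1.36×10⁻⁴ s⁻¹
Pressure gradient: |∂P/∂n| = 600 Pa / 238000 m = 2.52×10⁻³ Pa/m
Geostrophic balance (pressure-gradient force = Coriolis force):
V_g = (1/(fρ)) |∂P/∂n| = 2.52×10⁻³ / (1.36×10⁻⁴ × 0.899) = 20.6 m/s
Converting: 20.6 m/s × 1.944 = 40 knots

40 knots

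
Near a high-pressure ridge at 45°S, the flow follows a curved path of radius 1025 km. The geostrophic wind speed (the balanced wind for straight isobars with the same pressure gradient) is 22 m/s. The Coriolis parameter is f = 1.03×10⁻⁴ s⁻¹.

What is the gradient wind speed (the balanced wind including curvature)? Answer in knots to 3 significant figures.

Around a high, pressure-gradient force acts outward with centrifugal, so Coriolis balances both:
fV = (1/ρ)|∂P/∂n| + V²/R  →  V² − fR·V + fR·V_g = 0
With fR = 1.03×10⁻⁴ × 1025×10³ m = 106 m/s:
V = [fR − √((fR)² − 4 fR V_g)]/2 = [106 − √(106² − 4×106×22)]/2 = 31.2 m/s
Supergeostrophic (V > V_g = 22 m/s), as expected around a high.
Converting: 31.2 m/s × 1.944 = 60.7 knots

60.7 knots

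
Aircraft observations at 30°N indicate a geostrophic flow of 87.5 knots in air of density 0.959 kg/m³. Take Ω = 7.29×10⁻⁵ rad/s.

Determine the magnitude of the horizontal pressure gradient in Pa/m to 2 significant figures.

3.1×10⁻³ Pa/m

Coriolis parameter at 30°N:
f = 2Ω sin φ = 2 × 7.29×10⁻⁵ × sin 30° = 7.29×10⁻⁵ s⁻¹
Wind speed in SI: 87.5 knots = 45.0 m/s
Geostrophic balance rearranged: |∂P/∂n| = f ρ V_g
|∂P/∂n| = 7.29×10⁻⁵ × 0.959 × 45.0 = 3.15×10⁻³ Pa/m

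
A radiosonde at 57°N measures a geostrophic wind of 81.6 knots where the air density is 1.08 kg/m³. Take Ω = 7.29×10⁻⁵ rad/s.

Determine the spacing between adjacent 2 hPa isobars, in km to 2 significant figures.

Coriolis parameter at 57°N:
f = 2Ω sin φ = 2 × 7.29×10⁻⁵ × sin 57° = 1.22×10⁻⁴ s⁻¹
Wind speed in SI: 81.6 knots = 42.0 m/s
Geostrophic balance rearranged: |∂P/∂n| = f ρ V_g
|∂P/∂n| = 1.22×10⁻⁴ × 1.08 × 42.0 = 5.54×10⁻³ Pa/m
Isobar spacing: Δn = ΔP/|∂P/∂n| = 200 Pa / 5.54×10⁻³ Pa/m = 36077 m ≈ 36 km

36 km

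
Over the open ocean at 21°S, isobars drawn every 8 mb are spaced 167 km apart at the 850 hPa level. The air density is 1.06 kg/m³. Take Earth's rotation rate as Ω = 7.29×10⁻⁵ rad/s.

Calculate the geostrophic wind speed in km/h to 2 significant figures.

310 km/h

Coriolis parameter at 21°S:
f = 2Ω sin φ = 2 × 7.29×10⁻⁵ × sin 21° = 5.23×10⁻⁵ s⁻¹
Pressure gradient: |∂P/∂n| = 800 Pa / 167000 m = 4.79×10⁻³ Pa/m
Geostrophic balance (pressure-gradient force = Coriolis force):
V_g = (1/(fρ)) |∂P/∂n| = 4.79×10⁻³ / (5.23×10⁻⁵ × 1.06) = 86.5 m/s
Converting: 86.5 m/s × 3.6 = 310 km/h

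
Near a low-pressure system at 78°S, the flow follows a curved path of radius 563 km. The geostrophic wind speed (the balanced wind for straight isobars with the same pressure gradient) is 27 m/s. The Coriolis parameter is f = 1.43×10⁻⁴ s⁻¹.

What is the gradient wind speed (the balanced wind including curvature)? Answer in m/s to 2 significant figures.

21 m/s

Around a low, centrifugal force acts outward with Coriolis, so pressure-gradient force balances both:
(1/ρ)|∂P/∂n| = fV + V²/R  →  V² + fR·V − fR·V_g = 0
With fR = 1.43×10⁻⁴ × 563×10³ m = 80.5 m/s:
V = [−fR + √((fR)² + 4 fR V_g)]/2 = [−80.5 + √(80.5² + 4×80.5×27)]/2 = 21.3 m/s
Subgeostrophic (V < V_g = 27 m/s), as expected around a low.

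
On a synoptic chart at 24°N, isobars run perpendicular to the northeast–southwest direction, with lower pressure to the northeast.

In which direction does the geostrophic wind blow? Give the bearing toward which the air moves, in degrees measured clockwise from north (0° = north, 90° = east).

135°

The pressure-gradient force points toward the northeast (bearing 045°).
Geostrophic balance: in the Northern Hemisphere the Coriolis force deflects motion to the right, so the geostrophic wind blows 90° to the right of the pressure-gradient force (low pressure on the left).
Rotating 045° by 90° clockwise gives 135° — the wind blows toward the southeast.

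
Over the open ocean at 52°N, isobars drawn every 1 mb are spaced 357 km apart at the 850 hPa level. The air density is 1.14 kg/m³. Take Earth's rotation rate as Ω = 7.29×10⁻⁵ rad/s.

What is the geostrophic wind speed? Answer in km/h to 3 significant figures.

Coriolis parameter at 52°N:
f = 2Ω sin φ = 2 × 7.29×10⁻⁵ × sin 52° = 1.15×10⁻⁴ s⁻¹
Pressure gradient: |∂P/∂n| = 100 Pa / 357000 m = 2.80×10⁻⁴ Pa/m
Geostrophic balance (pressure-gradient force = Coriolis force):
V_g = (1/(fρ)) |∂P/∂n| = 2.80×10⁻⁴ / (1.15×10⁻⁴ × 1.14) = 2.14 m/s
Converting: 2.14 m/s × 3.6 = 7.70 km/h

7.70 km/h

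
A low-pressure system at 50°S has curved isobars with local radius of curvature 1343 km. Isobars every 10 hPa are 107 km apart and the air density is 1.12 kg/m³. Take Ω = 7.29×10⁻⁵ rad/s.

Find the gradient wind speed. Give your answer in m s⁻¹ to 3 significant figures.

Coriolis parameter at 50°S:
f = 2Ω sin φ = 2 × 7.29×10⁻⁵ × sin 50° = 1.12×10⁻⁴ s⁻¹
Pressure gradient: |∂P/∂n| = 1000 Pa / 107000 m = 9.35×10⁻³ Pa/m
Geostrophic speed: V_g = |∂P/∂n|/(fρ) = 9.35×10⁻³/(1.12×10⁻⁴ × 1.12) = 74.7 m/s
Around a low, centrifugal force acts outward with Coriolis, so pressure-gradient force balances both:
(1/ρ)|∂P/∂n| = fV + V²/R  →  V² + fR·V − fR·V_g = 0
With fR = 1.12×10⁻⁴ × 1343×10³ m = 150 m/s:
V = [−fR + √((fR)² + 4 fR V_g)]/2 = [−150 + √(150² + 4×150×74.7)]/2 = 54.7 m/s
Subgeostrophic (V < V_g = 74.7 m/s), as expected around a low.

54.7 m s⁻¹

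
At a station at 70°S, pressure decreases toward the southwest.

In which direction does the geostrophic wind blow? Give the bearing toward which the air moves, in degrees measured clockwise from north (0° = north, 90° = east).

The pressure-gradient force points toward the southwest (bearing 225°).
Geostrophic balance: in the Southern Hemisphere the Coriolis force deflects motion to the left, so the geostrophic wind blows 90° to the left of the pressure-gradient force (low pressure on the right).
Rotating 225° by 90° counterclockwise gives 135° — the wind blows toward the southeast.

135°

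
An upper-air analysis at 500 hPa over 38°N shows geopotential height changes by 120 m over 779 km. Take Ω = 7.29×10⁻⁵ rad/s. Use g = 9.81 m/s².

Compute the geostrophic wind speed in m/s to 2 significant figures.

17 m/s

Coriolis parameter at 38°N:
f = 2Ω sin φ = 2 × 7.29×10⁻⁵ × sin 38° = 8.98×10⁻⁵ s⁻¹
Height gradient: |∂Z/∂n| = 120 m / 779000 m = 1.54×10⁻⁴
On a pressure surface, geostrophic balance gives V_g = (g/f)|∂Z/∂n|:
V_g = 9.81 × 1.54×10⁻⁴ / 8.98×10⁻⁵ = 16.8 m/s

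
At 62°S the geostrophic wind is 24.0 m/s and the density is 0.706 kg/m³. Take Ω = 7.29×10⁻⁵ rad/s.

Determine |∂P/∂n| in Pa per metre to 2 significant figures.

2.2×10⁻³ Pa/m

Coriolis parameter at 62°S:
f = 2Ω sin φ = 2 × 7.29×10⁻⁵ × sin 62° = 1.29×10⁻⁴ s⁻¹
Geostrophic balance rearranged: |∂P/∂n| = f ρ V_g
|∂P/∂n| = 1.29×10⁻⁴ × 0.706 × 24.0 = 2.18×10⁻³ Pa/m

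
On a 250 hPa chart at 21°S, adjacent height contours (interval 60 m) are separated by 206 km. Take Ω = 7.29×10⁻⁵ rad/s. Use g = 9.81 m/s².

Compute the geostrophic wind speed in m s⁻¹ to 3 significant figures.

Coriolis parameter at 21°S:
f = 2Ω sin φ = 2 × 7.29×10⁻⁵ × sin 21° = 5.23×10⁻⁵ s⁻¹
Height gradient: |∂Z/∂n| = 60 m / 206000 m = 2.91×10⁻⁴
On a pressure surface, geostrophic balance gives V_g = (g/f)|∂Z/∂n|:
V_g = 9.81 × 2.91×10⁻⁴ / 5.23×10⁻⁵ = 54.7 m/s

54.7 m s⁻¹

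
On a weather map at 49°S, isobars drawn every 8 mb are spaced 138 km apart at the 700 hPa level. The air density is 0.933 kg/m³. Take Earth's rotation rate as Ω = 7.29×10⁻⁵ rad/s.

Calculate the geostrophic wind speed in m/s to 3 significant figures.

56.5 m/s

Coriolis parameter at 49°S:
f = 2Ω sin φ = 2 × 7.29×10⁻⁵ × sin 49° = 1.10×10⁻⁴ s⁻¹
Pressure gradient: |∂P/∂n| = 800 Pa / 138000 m = 5.80×10⁻³ Pa/m
Geostrophic balance (pressure-gradient force = Coriolis force):
V_g = (1/(fρ)) |∂P/∂n| = 5.80×10⁻³ / (1.10×10⁻⁴ × 0.933) = 56.5 m/s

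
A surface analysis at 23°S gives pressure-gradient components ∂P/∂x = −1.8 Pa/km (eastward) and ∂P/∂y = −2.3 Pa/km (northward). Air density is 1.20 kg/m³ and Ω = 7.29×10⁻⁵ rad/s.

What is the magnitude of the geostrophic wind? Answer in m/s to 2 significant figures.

Coriolis parameter at 23°S:
f = 2Ω sin φ = 2 × 7.29×10⁻⁵ × sin 23° = 5.70×10⁻⁵ s⁻¹
In the Southern Hemisphere f is negative: f = −5.70×10⁻⁵ s⁻¹.
Component geostrophic relations (x east, y north):
u_g = −(1/(fρ)) ∂P/∂y,  v_g = (1/(fρ)) ∂P/∂x
u_g = −(−2.3×10⁻³)/(−5.70×10⁻⁵ × 1.20) = −33.6 m/s;  v_g = (−1.8×10⁻³)/(−5.70×10⁻⁵ × 1.20) = 26.3 m/s
|V_g| = √(u_g² + v_g²) = 42.7 m/s

43 m/s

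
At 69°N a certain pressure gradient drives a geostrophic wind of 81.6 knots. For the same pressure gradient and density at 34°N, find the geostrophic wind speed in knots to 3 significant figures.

With the same pressure gradient and density, V_g ∝ 1/f ∝ 1/sin φ.
V₂ = V₁ · sin φ₁ / sin φ₂ = 81.6 × sin 69° / sin 34°
V₂ = 81.6 × 0.9336/0.5592 = 136 knots

136 knots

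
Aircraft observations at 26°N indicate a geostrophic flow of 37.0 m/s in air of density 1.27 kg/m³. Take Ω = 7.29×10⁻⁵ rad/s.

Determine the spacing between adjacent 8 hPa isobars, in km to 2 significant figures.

270 km

Coriolis parameter at 26°N:
f = 2Ω sin φ = 2 × 7.29×10⁻⁵ × sin 26° = 6.39×10⁻⁵ s⁻¹
Geostrophic balance rearranged: |∂P/∂n| = f ρ V_g
|∂P/∂n| = 6.39×10⁻⁵ × 1.27 × 37.0 = 3.00×10⁻³ Pa/m
Isobar spacing: Δn = ΔP/|∂P/∂n| = 800 Pa / 3.00×10⁻³ Pa/m = 266370 m ≈ 270 km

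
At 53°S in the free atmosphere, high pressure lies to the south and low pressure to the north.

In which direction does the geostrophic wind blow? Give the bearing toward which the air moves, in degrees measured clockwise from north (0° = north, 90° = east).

The pressure-gradient force points toward the north (bearing 000°).
Geostrophic balance: in the Southern Hemisphere the Coriolis force deflects motion to the left, so the geostrophic wind blows 90° to the left of the pressure-gradient force (low pressure on the right).
Rotating 000° by 90° counterclockwise gives 270° — the wind blows toward the west.

270°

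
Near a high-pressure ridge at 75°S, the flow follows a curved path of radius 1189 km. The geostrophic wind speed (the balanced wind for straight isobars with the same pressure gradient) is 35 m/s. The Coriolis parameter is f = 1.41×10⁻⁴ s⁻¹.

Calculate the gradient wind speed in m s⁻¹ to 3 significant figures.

49.8 m s⁻¹

Around a high, pressure-gradient force acts outward with centrifugal, so Coriolis balances both:
fV = (1/ρ)|∂P/∂n| + V²/R  →  V² − fR·V + fR·V_g = 0
With fR = 1.41×10⁻⁴ × 1189×10³ m = 168 m/s:
V = [fR − √((fR)² − 4 fR V_g)]/2 = [168 − √(168² − 4×168×35)]/2 = 49.8 m/s
Supergeostrophic (V > V_g = 35 m/s), as expected around a high.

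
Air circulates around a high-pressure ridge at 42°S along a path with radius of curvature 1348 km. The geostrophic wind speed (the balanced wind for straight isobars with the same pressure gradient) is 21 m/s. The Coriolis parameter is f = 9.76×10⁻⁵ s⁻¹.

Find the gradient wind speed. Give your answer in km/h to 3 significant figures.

Around a high, pressure-gradient force acts outward with centrifugal, so Coriolis balances both:
fV = (1/ρ)|∂P/∂n| + V²/R  →  V² − fR·V + fR·V_g = 0
With fR = 9.76×10⁻⁵ × 1348×10³ m = 132 m/s:
V = [fR − √((fR)² − 4 fR V_g)]/2 = [132 − √(132² − 4×132×21)]/2 = 26.2 m/s
Supergeostrophic (V > V_g = 21 m/s), as expected around a high.
Converting: 26.2 m/s × 3.6 = 94.4 km/h

94.4 km/h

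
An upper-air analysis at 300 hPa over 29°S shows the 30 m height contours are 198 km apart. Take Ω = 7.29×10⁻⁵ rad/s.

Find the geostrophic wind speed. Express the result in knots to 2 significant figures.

Coriolis parameter at 29°S:
f = 2Ω sin φ = 2 × 7.29×10⁻⁵ × sin 29° = 7.07×10⁻⁵ s⁻¹
Height gradient: |∂Z/∂n| = 30 m / 198000 m = 1.52×10⁻⁴
On a pressure surface, geostrophic balance gives V_g = (g/f)|∂Z/∂n|:
V_g = 9.81 × 1.52×10⁻⁴ / 7.07×10⁻⁵ = 21.0 m/s
Converting: 21.0 m/s × 1.944 = 41 knots

41 knots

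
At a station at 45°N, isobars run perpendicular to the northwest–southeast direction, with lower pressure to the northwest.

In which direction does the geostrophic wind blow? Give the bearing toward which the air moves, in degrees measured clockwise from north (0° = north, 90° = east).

045°

The pressure-gradient force points toward the northwest (bearing 315°).
Geostrophic balance: in the Northern Hemisphere the Coriolis force deflects motion to the right, so the geostrophic wind blows 90° to the right of the pressure-gradient force (low pressure on the left).
Rotating 315° by 90° clockwise gives 045° — the wind blows toward the northeast.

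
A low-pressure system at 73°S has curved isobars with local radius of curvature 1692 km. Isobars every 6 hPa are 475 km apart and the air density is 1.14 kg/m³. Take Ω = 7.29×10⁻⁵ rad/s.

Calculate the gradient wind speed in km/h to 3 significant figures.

Coriolis parameter at 73°S:
f = 2Ω sin φ = 2 × 7.29×10⁻⁵ × sin 73° = 1.39×10⁻⁴ s⁻¹
Pressure gradient: |∂P/∂n| = 600 Pa / 475000 m = 1.26×10⁻³ Pa/m
Geostrophic speed: V_g = |∂P/∂n|/(fρ) = 1.26×10⁻³/(1.39×10⁻⁴ × 1.14) = 7.95 m/s
Around a low, centrifugal force acts outward with Coriolis, so pressure-gradient force balances both:
(1/ρ)|∂P/∂n| = fV + V²/R  →  V² + fR·V − fR·V_g = 0
With fR = 1.39×10⁻⁴ × 1692×10³ m = 236 m/s:
V = [−fR + √((fR)² + 4 fR V_g)]/2 = [−236 + √(236² + 4×236×7.95)]/2 = 7.7 m/s
Subgeostrophic (V < V_g = 7.95 m/s), as expected around a low.
Converting: 7.7 m/s × 3.6 = 27.7 km/h

27.7 km/h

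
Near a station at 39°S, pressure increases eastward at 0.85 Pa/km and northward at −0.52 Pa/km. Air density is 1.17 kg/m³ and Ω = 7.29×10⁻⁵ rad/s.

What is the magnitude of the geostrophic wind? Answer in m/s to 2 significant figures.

Coriolis parameter at 39°S:
f = 2Ω sin φ = 2 × 7.29×10⁻⁵ × sin 39° = 9.18×10⁻⁵ s⁻¹
In the Southern Hemisphere f is negative: f = −9.18×10⁻⁵ s⁻¹.
Component geostrophic relations (x east, y north):
u_g = −(1/(fρ)) ∂P/∂y,  v_g = (1/(fρ)) ∂P/∂x
u_g = −(−0.52×10⁻³)/(−9.18×10⁻⁵ × 1.17) = −4.84 m/s;  v_g = (0.85×10⁻³)/(−9.18×10⁻⁵ × 1.17) = −7.92 m/s
|V_g| = √(u_g² + v_g²) = 9.28 m/s

9.3 m/s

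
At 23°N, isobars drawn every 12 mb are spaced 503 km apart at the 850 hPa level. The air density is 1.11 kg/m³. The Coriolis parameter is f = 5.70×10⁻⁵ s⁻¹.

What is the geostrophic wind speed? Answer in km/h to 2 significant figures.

140 km/h

Pressure gradient: |∂P/∂n| = 1200 Pa / 503000 m = 2.39×10⁻³ Pa/m
Geostrophic balance (pressure-gradient force = Coriolis force):
V_g = (1/(fρ)) |∂P/∂n| = 2.39×10⁻³ / (5.70×10⁻⁵ × 1.11) = 37.7 m/s
Converting: 37.7 m/s × 3.6 = 140 km/h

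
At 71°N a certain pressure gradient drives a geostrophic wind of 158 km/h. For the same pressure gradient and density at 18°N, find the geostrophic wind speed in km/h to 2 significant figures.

With the same pressure gradient and density, V_g ∝ 1/f ∝ 1/sin φ.
V₂ = V₁ · sin φ₁ / sin φ₂ = 158 × sin 71° / sin 18°
V₂ = 158 × 0.9455/0.3090 = 480 km/h

480 km/h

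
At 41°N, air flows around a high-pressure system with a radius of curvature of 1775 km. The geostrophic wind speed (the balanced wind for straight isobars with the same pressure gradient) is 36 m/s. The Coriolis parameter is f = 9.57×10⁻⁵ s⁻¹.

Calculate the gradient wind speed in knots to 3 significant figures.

Around a high, pressure-gradient force acts outward with centrifugal, so Coriolis balances both:
fV = (1/ρ)|∂P/∂n| + V²/R  →  V² − fR·V + fR·V_g = 0
With fR = 9.57×10⁻⁵ × 1775×10³ m = 170 m/s:
V = [fR − √((fR)² − 4 fR V_g)]/2 = [170 − √(170² − 4×170×36)]/2 = 51.8 m/s
Supergeostrophic (V > V_g = 36 m/s), as expected around a high.
Converting: 51.8 m/s × 1.944 = 101 knots

101 knots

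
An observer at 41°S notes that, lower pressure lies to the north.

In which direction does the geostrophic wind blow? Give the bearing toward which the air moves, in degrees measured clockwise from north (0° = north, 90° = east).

270°

The pressure-gradient force points toward the north (bearing 000°).
Geostrophic balance: in the Southern Hemisphere the Coriolis force deflects motion to the left, so the geostrophic wind blows 90° to the left of the pressure-gradient force (low pressure on the right).
Rotating 000° by 90° counterclockwise gives 270° — the wind blows toward the west.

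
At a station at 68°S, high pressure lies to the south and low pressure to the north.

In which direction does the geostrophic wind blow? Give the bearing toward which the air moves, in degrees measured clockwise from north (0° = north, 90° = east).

The pressure-gradient force points toward the north (bearing 000°).
Geostrophic balance: in the Southern Hemisphere the Coriolis force deflects motion to the left, so the geostrophic wind blows 90° to the left of the pressure-gradient force (low pressure on the right).
Rotating 000° by 90° counterclockwise gives 270° — the wind blows toward the west.

270°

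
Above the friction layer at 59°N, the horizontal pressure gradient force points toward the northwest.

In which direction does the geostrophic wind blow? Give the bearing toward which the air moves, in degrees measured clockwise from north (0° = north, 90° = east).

045°

The pressure-gradient force points toward the northwest (bearing 315°).
Geostrophic balance: in the Northern Hemisphere the Coriolis force deflects motion to the right, so the geostrophic wind blows 90° to the right of the pressure-gradient force (low pressure on the left).
Rotating 315° by 90° clockwise gives 045° — the wind blows toward the northeast.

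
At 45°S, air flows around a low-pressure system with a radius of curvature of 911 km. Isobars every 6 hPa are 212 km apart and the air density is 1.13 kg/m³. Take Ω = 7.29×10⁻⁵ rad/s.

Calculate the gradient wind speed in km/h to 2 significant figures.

72 km/h

Coriolis parameter at 45°S:
f = 2Ω sin φ = 2 × 7.29×10⁻⁵ × sin 45° = 1.03×10⁻⁴ s⁻¹
Pressure gradient: |∂P/∂n| = 600 Pa / 212000 m = 2.83×10⁻³ Pa/m
Geostrophic speed: V_g = |∂P/∂n|/(fρ) = 2.83×10⁻³/(1.03×10⁻⁴ × 1.13) = 24.3 m/s
Around a low, centrifugal force acts outward with Coriolis, so pressure-gradient force balances both:
(1/ρ)|∂P/∂n| = fV + V²/R  →  V² + fR·V − fR·V_g = 0
With fR = 1.03×10⁻⁴ × 911×10³ m = 93.9 m/s:
V = [−fR + √((fR)² + 4 fR V_g)]/2 = [−93.9 + √(93.9² + 4×93.9×24.3)]/2 = 20 m/s
Subgeostrophic (V < V_g = 24.3 m/s), as expected around a low.
Converting: 20 m/s × 3.6 = 72 km/h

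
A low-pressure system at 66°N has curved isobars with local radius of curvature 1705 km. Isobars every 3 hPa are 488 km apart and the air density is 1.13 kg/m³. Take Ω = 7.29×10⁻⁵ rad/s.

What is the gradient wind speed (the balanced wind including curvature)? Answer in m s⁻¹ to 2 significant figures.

Coriolis parameter at 66°N:
f = 2Ω sin φ = 2 × 7.29×10⁻⁵ × sin 66° = 1.33×10⁻⁴ s⁻¹
Pressure gradient: |∂P/∂n| = 300 Pa / 488000 m = 6.15×10⁻⁴ Pa/m
Geostrophic speed: V_g = |∂P/∂n|/(fρ) = 6.15×10⁻⁴/(1.33×10⁻⁴ × 1.13) = 4.08 m/s
Around a low, centrifugal force acts outward with Coriolis, so pressure-gradient force balances both:
(1/ρ)|∂P/∂n| = fV + V²/R  →  V² + fR·V − fR·V_g = 0
With fR = 1.33×10⁻⁴ × 1705×10³ m = 227 m/s:
V = [−fR + √((fR)² + 4 fR V_g)]/2 = [−227 + √(227² + 4×227×4.08)]/2 = 4.01 m/s
Subgeostrophic (V < V_g = 4.08 m/s), as expected around a low.

4.0 m s⁻¹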